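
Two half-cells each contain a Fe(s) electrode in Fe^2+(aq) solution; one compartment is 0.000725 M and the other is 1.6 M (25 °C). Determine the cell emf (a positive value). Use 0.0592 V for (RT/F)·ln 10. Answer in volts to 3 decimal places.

0.099 V

For a concentration cell E°cell = 0, since both electrodes use the same couple.
The compartment with the higher Fe^2+(aq) concentration (1.6 M) acts as the cathode; ions are reduced there and produced at the dilute (0.000725 M) anode.
With n = 2, Ecell = −(0.0592/2)·log([dilute]/[conc]) = −(0.0592/2)·log(0.000725/1.6) = +0.099 V.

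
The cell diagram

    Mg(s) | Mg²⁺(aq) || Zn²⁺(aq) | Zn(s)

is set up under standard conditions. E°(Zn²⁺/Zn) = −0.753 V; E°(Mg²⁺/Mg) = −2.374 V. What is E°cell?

By convention the left-hand electrode in cell notation is the anode (oxidation) and the right-hand electrode is the cathode (reduction).
E°cell = E°(right) − E°(left) = −0.753 − (−2.374) = +1.621 V.

+1.621 V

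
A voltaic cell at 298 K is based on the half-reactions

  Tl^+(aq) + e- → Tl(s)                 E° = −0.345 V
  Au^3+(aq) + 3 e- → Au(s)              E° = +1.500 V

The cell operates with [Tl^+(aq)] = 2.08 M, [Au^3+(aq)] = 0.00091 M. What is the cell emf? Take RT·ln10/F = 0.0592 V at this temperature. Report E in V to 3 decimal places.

+1.766 V

The Au³⁺/Au couple has the more positive E°, so it is the cathode; Tl⁺/Tl is the anode.
E°cell = E°cat − E°an = +1.500 − (−0.345) = +1.845 V; n = 3.
Balancing gives Au^3+(aq) + 3 Tl(s) → Au(s) + 3 Tl^+(aq); hence Q = [Tl^+(aq)]^3 / [Au^3+(aq)] = 9.89×10^3 (log Q = 3.995).
E = E° − (0.0592/n)·log Q = +1.845 − (0.0592/3)(3.995) = +1.766 V.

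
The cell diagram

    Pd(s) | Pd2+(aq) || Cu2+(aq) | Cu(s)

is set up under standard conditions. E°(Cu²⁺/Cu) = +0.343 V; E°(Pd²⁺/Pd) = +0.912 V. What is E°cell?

By convention the left-hand electrode in cell notation is the anode (oxidation) and the right-hand electrode is the cathode (reduction).
E°cell = E°(right) − E°(left) = +0.343 − (+0.912) = −0.569 V.
The negative sign shows that, as written, the cell would require an external voltage to drive the reaction.

−0.569 V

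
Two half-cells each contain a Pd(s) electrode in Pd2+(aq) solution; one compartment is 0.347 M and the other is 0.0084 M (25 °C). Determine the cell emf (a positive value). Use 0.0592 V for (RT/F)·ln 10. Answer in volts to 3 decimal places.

For a concentration cell E°cell = 0, since both electrodes use the same couple.
The compartment with the higher Pd2+(aq) concentration (0.347 M) acts as the cathode; ions are reduced there and produced at the dilute (0.0084 M) anode.
With n = 2, Ecell = −(0.0592/2)·log([dilute]/[conc]) = −(0.0592/2)·log(0.0084/0.347) = +0.048 V.

0.048 V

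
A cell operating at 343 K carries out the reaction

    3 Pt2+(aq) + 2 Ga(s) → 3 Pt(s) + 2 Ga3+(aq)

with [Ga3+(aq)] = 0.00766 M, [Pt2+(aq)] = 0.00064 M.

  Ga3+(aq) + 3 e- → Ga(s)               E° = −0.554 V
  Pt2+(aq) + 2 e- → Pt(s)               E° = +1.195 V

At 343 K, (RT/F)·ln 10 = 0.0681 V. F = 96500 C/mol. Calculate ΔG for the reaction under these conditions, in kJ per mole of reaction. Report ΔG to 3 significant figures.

−978 kJ/mol

E°cell = +1.195 − (−0.554) = +1.749 V; the balanced reaction transfers n = 6 electrons.
Q = [Ga3+(aq)]^2 / [Pt2+(aq)]^3 = 2.24×10^5, so log Q = 5.350 and E = +1.749 − (0.0681/6)(5.350) = +1.6883 V.
ΔG = −nFE = −(6)(96500)(+1.6883) J/mol = −978 kJ/mol.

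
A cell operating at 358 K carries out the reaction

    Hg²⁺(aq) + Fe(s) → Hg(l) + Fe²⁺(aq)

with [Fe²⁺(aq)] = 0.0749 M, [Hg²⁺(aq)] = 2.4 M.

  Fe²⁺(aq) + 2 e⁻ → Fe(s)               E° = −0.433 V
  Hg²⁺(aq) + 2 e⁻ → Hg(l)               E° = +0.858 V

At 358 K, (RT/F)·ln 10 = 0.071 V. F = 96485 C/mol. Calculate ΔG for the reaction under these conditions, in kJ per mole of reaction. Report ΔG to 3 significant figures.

With Hg²⁺/Hg reduced at the cathode, E°cell = +0.858 − (−0.433) = +1.291 V and n = 2.
Q = [Fe²⁺(aq)] / [Hg²⁺(aq)] = 0.0312, so log Q = −1.506 and E = +1.291 − (0.071/2)(−1.506) = +1.3445 V.
Then ΔG = −nFE = −2 × 96485 × +1.3445 J/mol = −259 kJ/mol.

−259 kJ/mol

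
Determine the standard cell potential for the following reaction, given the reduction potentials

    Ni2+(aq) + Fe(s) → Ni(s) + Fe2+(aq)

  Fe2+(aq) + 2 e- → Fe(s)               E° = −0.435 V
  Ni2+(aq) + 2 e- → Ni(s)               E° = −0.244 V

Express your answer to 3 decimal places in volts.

In the reaction as written, Ni2+(aq) is reduced (cathode) and Fe2+(aq) is produced by oxidation at the anode.
E°cell = E°(cathode) − E°(anode) = −0.244 − (−0.435) = +0.191 V.
The positive value indicates the reaction is spontaneous as written.

+0.191 V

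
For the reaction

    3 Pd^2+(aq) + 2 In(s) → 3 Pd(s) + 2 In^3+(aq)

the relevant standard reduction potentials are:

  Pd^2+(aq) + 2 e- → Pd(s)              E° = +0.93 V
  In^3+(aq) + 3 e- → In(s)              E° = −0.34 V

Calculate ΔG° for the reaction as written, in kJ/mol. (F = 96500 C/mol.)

−735 kJ/mol

In the reaction as written Pd^2+(aq) is reduced, so the Pd²⁺/Pd couple is the cathode and In³⁺/In is the anode.
E°cell = +0.93 − (−0.34) = +1.27 V; balancing electrons gives n = 6.
ΔG° = −nFE°cell = −(6)(96500)(+1.27) J/mol = −735 kJ/mol.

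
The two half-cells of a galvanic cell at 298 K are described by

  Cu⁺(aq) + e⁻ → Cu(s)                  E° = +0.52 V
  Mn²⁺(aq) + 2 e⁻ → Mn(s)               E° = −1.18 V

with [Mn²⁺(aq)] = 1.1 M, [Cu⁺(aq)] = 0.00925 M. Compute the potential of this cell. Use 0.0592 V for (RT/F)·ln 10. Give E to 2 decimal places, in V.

+1.58 V

Cu⁺/Cu is reduced (cathode, E° = +0.52 V) and Mn²⁺/Mn is oxidized (anode).
E°cell = +0.52 − (−1.18) = +1.70 V, with n = 2 electrons transferred.
For the overall reaction 2 Cu⁺(aq) + Mn(s) → 2 Cu(s) + Mn²⁺(aq), Q = [Mn²⁺(aq)] / [Cu⁺(aq)]^2 = 1.29×10^4, giving log Q = 4.109.
Applying E = E° − (RT ln10/nF)·log Q gives +1.70 − (0.0592/2)(4.109) = +1.58 V.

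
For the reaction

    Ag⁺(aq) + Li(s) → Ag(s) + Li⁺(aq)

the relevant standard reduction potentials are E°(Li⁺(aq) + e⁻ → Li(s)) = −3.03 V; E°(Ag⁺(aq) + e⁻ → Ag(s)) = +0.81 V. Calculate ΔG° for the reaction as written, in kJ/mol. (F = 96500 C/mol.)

In the reaction as written Ag⁺(aq) is reduced, so the Ag⁺/Ag couple is the cathode and Li⁺/Li is the anode.
E°cell = +0.81 − (−3.03) = +3.84 V; balancing electrons gives n = 1.
ΔG° = −nFE°cell = −(1)(96500)(+3.84) J/mol = −371 kJ/mol.

−371 kJ/mol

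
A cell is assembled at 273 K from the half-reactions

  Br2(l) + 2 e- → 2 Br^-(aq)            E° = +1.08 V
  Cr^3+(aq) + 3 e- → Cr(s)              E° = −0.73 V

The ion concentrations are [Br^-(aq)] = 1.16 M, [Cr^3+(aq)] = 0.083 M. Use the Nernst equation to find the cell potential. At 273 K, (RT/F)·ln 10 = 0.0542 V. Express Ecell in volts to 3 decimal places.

+1.826 V

Since E°(Br₂/Br⁻) > E°(Cr³⁺/Cr), Br₂/Br⁻ serves as the cathode.
E°cell = +1.08 − (−0.73) = +1.81 V, with n = 6 electrons transferred.
For the overall reaction 3 Br2(l) + 2 Cr(s) → 6 Br^-(aq) + 2 Cr^3+(aq), Q = [Br^-(aq)]^6·[Cr^3+(aq)]^2 = 0.0168, giving log Q = −1.775.
E = E° − (0.0542/n)·log Q = +1.81 − (0.0542/6)(−1.775) = +1.826 V.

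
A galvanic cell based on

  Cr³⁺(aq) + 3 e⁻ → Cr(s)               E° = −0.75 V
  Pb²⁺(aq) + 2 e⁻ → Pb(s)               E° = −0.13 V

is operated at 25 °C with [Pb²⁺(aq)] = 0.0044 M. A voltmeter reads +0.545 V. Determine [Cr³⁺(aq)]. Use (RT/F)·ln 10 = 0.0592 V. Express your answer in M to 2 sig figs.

The Pb²⁺/Pb couple has the larger reduction potential, so it is the cathode: E°cell = −0.13 − (−0.75) = +0.62 V and n = 6.
From the Nernst equation, log Q = n(E° − E)/0.0592 = 6·(+0.62 − (+0.545))/0.0592 = 7.601.
Balancing electrons gives 3 Pb²⁺(aq) + 2 Cr(s) → 3 Pb(s) + 2 Cr³⁺(aq); thus Q = [Cr³⁺(aq)]^2 / [Pb²⁺(aq)]^3.
Solving for the unknown gives log [Cr³⁺(aq)] = 0.266, so [Cr³⁺(aq)] ≈ 1.8 M.

1.8 M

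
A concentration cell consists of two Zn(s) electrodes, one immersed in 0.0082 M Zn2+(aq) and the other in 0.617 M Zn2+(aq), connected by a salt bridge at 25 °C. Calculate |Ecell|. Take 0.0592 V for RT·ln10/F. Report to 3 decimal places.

0.056 V

For a concentration cell E°cell = 0, since both electrodes use the same couple.
The compartment with the higher Zn2+(aq) concentration (0.617 M) acts as the cathode; ions are reduced there and produced at the dilute (0.0082 M) anode.
With n = 2, Ecell = −(0.0592/2)·log([dilute]/[conc]) = −(0.0592/2)·log(0.0082/0.617) = +0.056 V.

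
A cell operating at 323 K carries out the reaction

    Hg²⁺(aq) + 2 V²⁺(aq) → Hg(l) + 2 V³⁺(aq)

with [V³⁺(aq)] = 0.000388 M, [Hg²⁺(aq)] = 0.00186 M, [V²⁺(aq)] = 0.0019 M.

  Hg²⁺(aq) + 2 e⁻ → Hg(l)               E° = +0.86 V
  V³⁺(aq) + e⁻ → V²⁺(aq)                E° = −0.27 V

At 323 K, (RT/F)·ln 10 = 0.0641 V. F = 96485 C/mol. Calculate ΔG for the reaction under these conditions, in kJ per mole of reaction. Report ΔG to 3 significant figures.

−210 kJ/mol

The standard cell potential is +0.86 − (−0.27) = +1.13 V, with n = 2 electrons in the balanced equation.
Q = [V³⁺(aq)]^2 / ([Hg²⁺(aq)]·[V²⁺(aq)]^2) = 22.4, so log Q = 1.351 and E = +1.13 − (0.0641/2)(1.351) = +1.0867 V.
Then ΔG = −nFE = −2 × 96485 × +1.0867 J/mol = −210 kJ/mol.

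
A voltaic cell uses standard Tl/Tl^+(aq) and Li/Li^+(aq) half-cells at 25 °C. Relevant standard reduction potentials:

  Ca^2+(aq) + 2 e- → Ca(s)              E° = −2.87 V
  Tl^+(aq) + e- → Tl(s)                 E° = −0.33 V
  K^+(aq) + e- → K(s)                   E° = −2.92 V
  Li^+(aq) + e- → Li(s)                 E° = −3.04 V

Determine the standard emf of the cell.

+2.71 V

Of the two couples in this cell, the one with the more positive reduction potential is reduced at the cathode: here that is Tl⁺/Tl (−0.33 V); Li⁺/Li (−3.04 V) is the anode.
E°cell = E°(cathode) − E°(anode) = −0.33 − (−3.04) = +2.71 V.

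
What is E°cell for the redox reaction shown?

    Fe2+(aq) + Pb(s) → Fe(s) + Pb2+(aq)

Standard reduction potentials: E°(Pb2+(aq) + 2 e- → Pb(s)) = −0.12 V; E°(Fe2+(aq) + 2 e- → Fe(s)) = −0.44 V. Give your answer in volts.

Fe2+(aq) gains electrons, so the Fe²⁺/Fe couple is the cathode; the Pb²⁺/Pb couple is the anode.
E°cell = E°(cathode) − E°(anode) = −0.44 − (−0.12) = −0.32 V.
The negative E°cell means the reaction is non-spontaneous in the direction written.

−0.32 V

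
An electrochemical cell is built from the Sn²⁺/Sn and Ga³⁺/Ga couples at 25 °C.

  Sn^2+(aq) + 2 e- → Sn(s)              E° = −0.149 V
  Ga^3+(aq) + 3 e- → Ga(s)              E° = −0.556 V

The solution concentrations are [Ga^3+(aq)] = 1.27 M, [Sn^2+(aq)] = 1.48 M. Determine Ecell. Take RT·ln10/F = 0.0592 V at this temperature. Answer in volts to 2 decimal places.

+0.41 V

The Sn²⁺/Sn couple has the more positive E°, so it is the cathode; Ga³⁺/Ga is the anode.
E°cell = E°cat − E°an = −0.149 − (−0.556) = +0.407 V; n = 6.
Balancing gives 3 Sn^2+(aq) + 2 Ga(s) → 3 Sn(s) + 2 Ga^3+(aq); hence Q = [Ga^3+(aq)]^2 / [Sn^2+(aq)]^3 = 0.498 (log Q = −0.303).
E = E° − (0.0592/n)·log Q = +0.407 − (0.0592/6)(−0.303) = +0.41 V.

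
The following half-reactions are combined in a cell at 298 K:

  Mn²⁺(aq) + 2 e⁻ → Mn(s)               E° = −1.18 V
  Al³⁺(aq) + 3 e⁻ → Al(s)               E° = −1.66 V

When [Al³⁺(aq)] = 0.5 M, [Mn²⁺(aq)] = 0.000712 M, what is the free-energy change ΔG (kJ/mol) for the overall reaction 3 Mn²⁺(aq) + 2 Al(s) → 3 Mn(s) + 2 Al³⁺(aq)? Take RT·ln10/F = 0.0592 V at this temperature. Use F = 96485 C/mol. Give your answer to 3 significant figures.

E°cell = −1.18 − (−1.66) = +0.48 V; the balanced reaction transfers n = 6 electrons.
Here Q = [Al³⁺(aq)]^2 / [Mn²⁺(aq)]^3 = 6.93×10^8 (log Q = 8.841), giving E = +0.48 − (0.0592/6)·(8.841) = +0.3928 V.
Finally ΔG = −nFE = −(6)(96485 C/mol)(+0.3928 V) = −227 kJ/mol.

−227 kJ/mol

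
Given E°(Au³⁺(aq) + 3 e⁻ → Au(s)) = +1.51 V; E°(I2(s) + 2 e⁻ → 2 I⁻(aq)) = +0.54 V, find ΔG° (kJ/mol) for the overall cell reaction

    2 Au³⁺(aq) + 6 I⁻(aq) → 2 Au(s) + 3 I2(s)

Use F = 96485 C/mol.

In the reaction as written Au³⁺(aq) is reduced, so the Au³⁺/Au couple is the cathode and I₂/I⁻ is the anode.
E°cell = +1.51 − (+0.54) = +0.97 V; balancing electrons gives n = 6.
ΔG° = −nFE°cell = −(6)(96485)(+0.97) J/mol = −562 kJ/mol.

−562 kJ/mol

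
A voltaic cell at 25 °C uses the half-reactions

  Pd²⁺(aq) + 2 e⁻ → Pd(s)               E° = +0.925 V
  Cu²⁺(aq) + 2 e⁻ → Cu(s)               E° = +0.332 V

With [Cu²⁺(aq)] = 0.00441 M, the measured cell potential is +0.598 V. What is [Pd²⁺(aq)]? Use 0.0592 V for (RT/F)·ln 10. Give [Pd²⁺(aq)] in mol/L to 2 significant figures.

Pd²⁺/Pd is the cathode (higher E°); E°cell = +0.925 − (+0.332) = +0.593 V with n = 2.
Since E = E° − (0.0592/n)·log Q, log Q = n(E° − E)/0.0592 = −0.169.
The balanced reaction is Pd²⁺(aq) + Cu(s) → Pd(s) + Cu²⁺(aq), so Q = [Cu²⁺(aq)] / [Pd²⁺(aq)].
Solving for the unknown gives log [Pd²⁺(aq)] = −2.187, so [Pd²⁺(aq)] ≈ 0.0065 M.

0.0065 M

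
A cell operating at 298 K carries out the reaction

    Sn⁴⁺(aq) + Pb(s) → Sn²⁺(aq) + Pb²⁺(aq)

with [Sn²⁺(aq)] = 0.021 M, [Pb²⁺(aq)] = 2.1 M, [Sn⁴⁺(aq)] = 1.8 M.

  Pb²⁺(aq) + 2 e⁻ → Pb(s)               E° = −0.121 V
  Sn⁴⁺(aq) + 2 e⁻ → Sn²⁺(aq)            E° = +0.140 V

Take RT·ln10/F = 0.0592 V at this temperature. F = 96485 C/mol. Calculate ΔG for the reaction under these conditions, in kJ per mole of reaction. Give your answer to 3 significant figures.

The standard cell potential is +0.140 − (−0.121) = +0.261 V, with n = 2 electrons in the balanced equation.
The reaction quotient is ([Sn²⁺(aq)]·[Pb²⁺(aq)]) / [Sn⁴⁺(aq)] = 0.0245; by Nernst, E = +0.261 − (0.0592/2)(−1.611) = +0.3087 V.
Finally ΔG = −nFE = −(2)(96485 C/mol)(+0.3087 V) = −59.6 kJ/mol.

−59.6 kJ/mol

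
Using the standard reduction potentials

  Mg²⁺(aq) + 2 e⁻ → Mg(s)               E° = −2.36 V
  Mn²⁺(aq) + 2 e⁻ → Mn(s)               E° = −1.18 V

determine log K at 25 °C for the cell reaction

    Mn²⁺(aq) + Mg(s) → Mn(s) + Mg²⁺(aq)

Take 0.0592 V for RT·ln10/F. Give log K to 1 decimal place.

log K = 39.9

The Mn²⁺/Mn couple is reduced (cathode); E°cell = −1.18 − (−2.36) = +1.18 V with n = 2.
At equilibrium E = 0, so log K = nE°cell / 0.0592 = (2)(+1.18) / 0.0592 = 39.9.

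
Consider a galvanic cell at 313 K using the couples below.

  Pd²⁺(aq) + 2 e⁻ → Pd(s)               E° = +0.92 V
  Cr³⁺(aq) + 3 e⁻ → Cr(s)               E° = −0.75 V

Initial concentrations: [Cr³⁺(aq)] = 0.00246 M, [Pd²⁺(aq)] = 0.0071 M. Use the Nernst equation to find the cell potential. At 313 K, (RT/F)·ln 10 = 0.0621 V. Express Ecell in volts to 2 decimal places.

Since E°(Pd²⁺/Pd) > E°(Cr³⁺/Cr), Pd²⁺/Pd serves as the cathode.
E°cell = +0.92 − (−0.75) = +1.67 V, with n = 6 electrons transferred.
The balanced reaction is 3 Pd²⁺(aq) + 2 Cr(s) → 3 Pd(s) + 2 Cr³⁺(aq), so Q = [Cr³⁺(aq)]^2 / [Pd²⁺(aq)]^3 = 16.9 and log Q = 1.228.
Applying E = E° − (RT ln10/nF)·log Q gives +1.67 − (0.0621/6)(1.228) = +1.66 V.

+1.66 V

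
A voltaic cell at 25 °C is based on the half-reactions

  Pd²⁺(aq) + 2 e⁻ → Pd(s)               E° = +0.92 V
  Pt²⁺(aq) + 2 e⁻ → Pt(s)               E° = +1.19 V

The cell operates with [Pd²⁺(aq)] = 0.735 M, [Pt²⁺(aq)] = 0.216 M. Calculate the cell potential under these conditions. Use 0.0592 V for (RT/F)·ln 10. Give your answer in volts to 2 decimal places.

+0.25 V

Pt²⁺/Pt is reduced (cathode, E° = +1.19 V) and Pd²⁺/Pd is oxidized (anode).
E°cell = E°cat − E°an = +1.19 − (+0.92) = +0.27 V; n = 2.
The balanced reaction is Pt²⁺(aq) + Pd(s) → Pt(s) + Pd²⁺(aq), so Q = [Pd²⁺(aq)] / [Pt²⁺(aq)] = 3.4 and log Q = 0.532.
By the Nernst equation, E = +0.27 − (0.0592/2)·(0.532) = +0.25 V.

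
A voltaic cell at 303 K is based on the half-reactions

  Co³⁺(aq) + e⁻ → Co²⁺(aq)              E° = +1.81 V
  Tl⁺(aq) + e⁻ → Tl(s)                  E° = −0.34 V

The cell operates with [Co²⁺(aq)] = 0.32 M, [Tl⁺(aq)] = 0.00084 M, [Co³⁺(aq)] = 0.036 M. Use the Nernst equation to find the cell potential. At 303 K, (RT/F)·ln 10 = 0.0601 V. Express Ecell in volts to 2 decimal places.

+2.28 V

Co³⁺/Co²⁺ is reduced (cathode, E° = +1.81 V) and Tl⁺/Tl is oxidized (anode).
E°cell = +1.81 − (−0.34) = +2.15 V, with n = 1 electron transferred.
Balancing gives Co³⁺(aq) + Tl(s) → Co²⁺(aq) + Tl⁺(aq); hence Q = ([Co²⁺(aq)]·[Tl⁺(aq)]) / [Co³⁺(aq)] = 0.00747 (log Q = −2.127).
Applying E = E° − (RT ln10/nF)·log Q gives +2.15 − (0.0601/1)(−2.127) = +2.28 V.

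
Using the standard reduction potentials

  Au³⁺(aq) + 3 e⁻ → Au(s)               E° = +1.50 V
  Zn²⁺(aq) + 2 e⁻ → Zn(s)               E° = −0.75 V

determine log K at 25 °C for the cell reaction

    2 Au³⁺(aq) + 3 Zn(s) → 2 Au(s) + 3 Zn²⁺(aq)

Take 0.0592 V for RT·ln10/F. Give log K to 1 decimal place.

The Au³⁺/Au couple is reduced (cathode); E°cell = +1.50 − (−0.75) = +2.25 V with n = 6.
At equilibrium E = 0, so log K = nE°cell / 0.0592 = (6)(+2.25) / 0.0592 = 228.0.

log K = 228.0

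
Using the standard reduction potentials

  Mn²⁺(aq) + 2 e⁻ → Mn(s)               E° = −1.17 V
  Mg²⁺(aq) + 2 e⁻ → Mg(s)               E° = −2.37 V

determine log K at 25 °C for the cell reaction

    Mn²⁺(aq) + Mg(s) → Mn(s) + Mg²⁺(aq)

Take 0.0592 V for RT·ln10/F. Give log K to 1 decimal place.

The Mn²⁺/Mn couple is reduced (cathode); E°cell = −1.17 − (−2.37) = +1.20 V with n = 2.
At equilibrium E = 0, so log K = nE°cell / 0.0592 = (2)(+1.20) / 0.0592 = 40.5.

log K = 40.5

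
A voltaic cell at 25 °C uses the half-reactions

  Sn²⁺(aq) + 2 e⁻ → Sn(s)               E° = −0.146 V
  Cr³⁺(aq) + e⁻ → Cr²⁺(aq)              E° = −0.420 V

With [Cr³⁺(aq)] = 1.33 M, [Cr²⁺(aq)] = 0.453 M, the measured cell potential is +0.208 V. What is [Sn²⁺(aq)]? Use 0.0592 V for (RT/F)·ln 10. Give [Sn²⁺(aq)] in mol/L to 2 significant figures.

0.051 M

The Sn²⁺/Sn couple has the larger reduction potential, so it is the cathode: E°cell = −0.146 − (−0.420) = +0.274 V and n = 2.
Since E = E° − (0.0592/n)·log Q, log Q = n(E° − E)/0.0592 = 2.230.
Balancing electrons gives Sn²⁺(aq) + 2 Cr²⁺(aq) → Sn(s) + 2 Cr³⁺(aq); thus Q = [Cr³⁺(aq)]^2 / ([Sn²⁺(aq)]·[Cr²⁺(aq)]^2).
Substituting the known concentrations and solving, log [Sn²⁺(aq)] = −1.294 and [Sn²⁺(aq)] = 0.051 M.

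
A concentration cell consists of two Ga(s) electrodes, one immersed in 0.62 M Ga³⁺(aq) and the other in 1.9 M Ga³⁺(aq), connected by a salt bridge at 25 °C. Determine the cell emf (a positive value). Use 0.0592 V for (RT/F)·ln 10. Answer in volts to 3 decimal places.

0.010 V

For a concentration cell E°cell = 0, since both electrodes use the same couple.
The compartment with the higher Ga³⁺(aq) concentration (1.9 M) acts as the cathode; ions are reduced there and produced at the dilute (0.62 M) anode.
With n = 3, Ecell = −(0.0592/3)·log([dilute]/[conc]) = −(0.0592/3)·log(0.62/1.9) = +0.010 V.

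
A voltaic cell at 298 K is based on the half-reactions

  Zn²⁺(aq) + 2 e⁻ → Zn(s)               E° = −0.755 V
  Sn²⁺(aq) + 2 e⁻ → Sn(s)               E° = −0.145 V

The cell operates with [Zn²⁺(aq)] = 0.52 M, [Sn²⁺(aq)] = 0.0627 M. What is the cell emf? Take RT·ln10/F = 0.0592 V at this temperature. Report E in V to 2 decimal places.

+0.58 V

Since E°(Sn²⁺/Sn) > E°(Zn²⁺/Zn), Sn²⁺/Sn serves as the cathode.
E°cell = E°cat − E°an = −0.145 − (−0.755) = +0.610 V; n = 2.
Balancing gives Sn²⁺(aq) + Zn(s) → Sn(s) + Zn²⁺(aq); hence Q = [Zn²⁺(aq)] / [Sn²⁺(aq)] = 8.29 (log Q = 0.919).
By the Nernst equation, E = +0.610 − (0.0592/2)·(0.919) = +0.58 V.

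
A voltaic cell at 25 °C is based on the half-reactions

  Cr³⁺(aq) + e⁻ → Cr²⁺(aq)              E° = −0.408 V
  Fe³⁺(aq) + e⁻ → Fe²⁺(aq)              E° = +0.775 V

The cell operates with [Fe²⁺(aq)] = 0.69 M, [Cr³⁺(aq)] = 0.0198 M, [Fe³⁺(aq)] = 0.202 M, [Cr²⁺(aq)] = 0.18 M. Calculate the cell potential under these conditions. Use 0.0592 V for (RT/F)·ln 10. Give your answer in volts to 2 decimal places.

+1.21 V

The Fe³⁺/Fe²⁺ couple has the more positive E°, so it is the cathode; Cr³⁺/Cr²⁺ is the anode.
The standard potential is +0.775 − (−0.408) = +1.183 V and the balanced reaction transfers n = 1 electron.
For the overall reaction Fe³⁺(aq) + Cr²⁺(aq) → Fe²⁺(aq) + Cr³⁺(aq), Q = ([Fe²⁺(aq)]·[Cr³⁺(aq)]) / ([Fe³⁺(aq)]·[Cr²⁺(aq)]) = 0.376, giving log Q = −0.425.
E = E° − (0.0592/n)·log Q = +1.183 − (0.0592/1)(−0.425) = +1.21 V.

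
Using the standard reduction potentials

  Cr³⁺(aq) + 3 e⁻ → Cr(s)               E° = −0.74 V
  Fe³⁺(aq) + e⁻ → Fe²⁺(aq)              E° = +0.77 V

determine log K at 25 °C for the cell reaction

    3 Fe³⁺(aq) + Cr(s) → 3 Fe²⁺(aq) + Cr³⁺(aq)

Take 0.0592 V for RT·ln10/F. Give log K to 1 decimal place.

log K = 76.5

The Fe³⁺/Fe²⁺ couple is reduced (cathode); E°cell = +0.77 − (−0.74) = +1.51 V with n = 3.
At equilibrium E = 0, so log K = nE°cell / 0.0592 = (3)(+1.51) / 0.0592 = 76.5.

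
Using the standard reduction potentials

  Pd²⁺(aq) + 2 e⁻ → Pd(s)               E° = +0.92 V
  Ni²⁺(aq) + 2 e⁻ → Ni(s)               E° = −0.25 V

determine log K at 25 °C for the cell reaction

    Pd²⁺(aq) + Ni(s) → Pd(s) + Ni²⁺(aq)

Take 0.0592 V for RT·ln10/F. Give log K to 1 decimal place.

log K = 39.5

The Pd²⁺/Pd couple is reduced (cathode); E°cell = +0.92 − (−0.25) = +1.17 V with n = 2.
At equilibrium E = 0, so log K = nE°cell / 0.0592 = (2)(+1.17) / 0.0592 = 39.5.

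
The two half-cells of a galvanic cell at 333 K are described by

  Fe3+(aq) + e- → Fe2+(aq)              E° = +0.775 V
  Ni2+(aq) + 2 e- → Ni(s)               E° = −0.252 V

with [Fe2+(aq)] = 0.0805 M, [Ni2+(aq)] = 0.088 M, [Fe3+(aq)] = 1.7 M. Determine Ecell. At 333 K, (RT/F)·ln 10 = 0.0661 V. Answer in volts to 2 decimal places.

Since E°(Fe³⁺/Fe²⁺) > E°(Ni²⁺/Ni), Fe³⁺/Fe²⁺ serves as the cathode.
E°cell = +0.775 − (−0.252) = +1.027 V, with n = 2 electrons transferred.
Balancing gives 2 Fe3+(aq) + Ni(s) → 2 Fe2+(aq) + Ni2+(aq); hence Q = ([Fe2+(aq)]^2·[Ni2+(aq)]) / [Fe3+(aq)]^2 = 0.000197 (log Q = −3.705).
Applying E = E° − (RT ln10/nF)·log Q gives +1.027 − (0.0661/2)(−3.705) = +1.15 V.

+1.15 V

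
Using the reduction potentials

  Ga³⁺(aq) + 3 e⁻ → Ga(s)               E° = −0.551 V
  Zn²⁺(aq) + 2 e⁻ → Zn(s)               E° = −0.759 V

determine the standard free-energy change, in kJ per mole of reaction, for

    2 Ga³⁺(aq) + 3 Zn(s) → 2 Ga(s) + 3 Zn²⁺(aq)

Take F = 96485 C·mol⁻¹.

−120 kJ/mol

In the reaction as written Ga³⁺(aq) is reduced, so the Ga³⁺/Ga couple is the cathode and Zn²⁺/Zn is the anode.
E°cell = −0.551 − (−0.759) = +0.208 V; balancing electrons gives n = 6.
ΔG° = −nFE°cell = −(6)(96485)(+0.208) J/mol = −120 kJ/mol.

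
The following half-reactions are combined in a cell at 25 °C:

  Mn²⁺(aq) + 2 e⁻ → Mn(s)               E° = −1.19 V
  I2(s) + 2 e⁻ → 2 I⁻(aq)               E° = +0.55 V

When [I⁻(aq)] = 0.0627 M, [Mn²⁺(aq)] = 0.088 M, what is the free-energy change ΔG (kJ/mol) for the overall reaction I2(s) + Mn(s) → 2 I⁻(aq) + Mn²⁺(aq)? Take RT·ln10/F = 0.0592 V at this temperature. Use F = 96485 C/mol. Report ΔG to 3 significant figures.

The standard cell potential is +0.55 − (−1.19) = +1.74 V, with n = 2 electrons in the balanced equation.
Q = [I⁻(aq)]^2·[Mn²⁺(aq)] = 0.000346, so log Q = −3.461 and E = +1.74 − (0.0592/2)(−3.461) = +1.8424 V.
ΔG = −nFE = −(2)(96485)(+1.8424) J/mol = −356 kJ/mol.

−356 kJ/mol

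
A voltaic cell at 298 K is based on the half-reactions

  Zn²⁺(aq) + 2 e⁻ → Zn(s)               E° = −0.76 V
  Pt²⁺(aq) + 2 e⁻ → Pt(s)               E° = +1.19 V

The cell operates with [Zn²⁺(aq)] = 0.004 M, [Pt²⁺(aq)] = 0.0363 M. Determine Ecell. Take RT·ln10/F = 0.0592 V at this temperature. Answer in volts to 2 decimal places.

+1.98 V

Since E°(Pt²⁺/Pt) > E°(Zn²⁺/Zn), Pt²⁺/Pt serves as the cathode.
E°cell = +1.19 − (−0.76) = +1.95 V, with n = 2 electrons transferred.
For the overall reaction Pt²⁺(aq) + Zn(s) → Pt(s) + Zn²⁺(aq), Q = [Zn²⁺(aq)] / [Pt²⁺(aq)] = 0.11, giving log Q = −0.958.
E = E° − (0.0592/n)·log Q = +1.95 − (0.0592/2)(−0.958) = +1.98 V.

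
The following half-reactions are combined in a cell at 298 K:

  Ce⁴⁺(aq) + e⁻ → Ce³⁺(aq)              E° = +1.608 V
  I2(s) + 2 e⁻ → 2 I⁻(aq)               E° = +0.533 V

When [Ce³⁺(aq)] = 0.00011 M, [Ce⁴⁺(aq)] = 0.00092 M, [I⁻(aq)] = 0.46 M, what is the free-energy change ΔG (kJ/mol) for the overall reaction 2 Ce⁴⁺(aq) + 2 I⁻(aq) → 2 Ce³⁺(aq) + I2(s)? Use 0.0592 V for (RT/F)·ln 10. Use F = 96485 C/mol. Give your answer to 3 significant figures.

−214 kJ/mol

E°cell = +1.608 − (+0.533) = +1.075 V; the balanced reaction transfers n = 2 electrons.
Q = [Ce³⁺(aq)]^2 / ([Ce⁴⁺(aq)]^2·[I⁻(aq)]^2) = 0.0676, so log Q = −1.170 and E = +1.075 − (0.0592/2)(−1.170) = +1.1096 V.
Then ΔG = −nFE = −2 × 96485 × +1.1096 J/mol = −214 kJ/mol.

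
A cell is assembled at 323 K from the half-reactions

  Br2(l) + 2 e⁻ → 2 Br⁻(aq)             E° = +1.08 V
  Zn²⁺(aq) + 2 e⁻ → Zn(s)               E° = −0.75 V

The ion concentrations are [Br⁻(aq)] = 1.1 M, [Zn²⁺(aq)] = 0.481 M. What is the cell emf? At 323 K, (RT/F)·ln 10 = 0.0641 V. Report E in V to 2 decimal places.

+1.84 V

Since E°(Br₂/Br⁻) > E°(Zn²⁺/Zn), Br₂/Br⁻ serves as the cathode.
E°cell = +1.08 − (−0.75) = +1.83 V, with n = 2 electrons transferred.
For the overall reaction Br2(l) + Zn(s) → 2 Br⁻(aq) + Zn²⁺(aq), Q = [Br⁻(aq)]^2·[Zn²⁺(aq)] = 0.582, giving log Q = −0.235.
E = E° − (0.0641/n)·log Q = +1.83 − (0.0641/2)(−0.235) = +1.84 V.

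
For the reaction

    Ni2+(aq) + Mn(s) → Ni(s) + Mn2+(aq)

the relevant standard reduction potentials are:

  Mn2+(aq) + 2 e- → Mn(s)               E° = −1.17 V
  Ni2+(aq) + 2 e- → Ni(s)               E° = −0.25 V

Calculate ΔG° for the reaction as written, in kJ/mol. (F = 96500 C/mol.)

In the reaction as written Ni2+(aq) is reduced, so the Ni²⁺/Ni couple is the cathode and Mn²⁺/Mn is the anode.
E°cell = −0.25 − (−1.17) = +0.92 V; balancing electrons gives n = 2.
ΔG° = −nFE°cell = −(2)(96500)(+0.92) J/mol = −178 kJ/mol.

−178 kJ/mol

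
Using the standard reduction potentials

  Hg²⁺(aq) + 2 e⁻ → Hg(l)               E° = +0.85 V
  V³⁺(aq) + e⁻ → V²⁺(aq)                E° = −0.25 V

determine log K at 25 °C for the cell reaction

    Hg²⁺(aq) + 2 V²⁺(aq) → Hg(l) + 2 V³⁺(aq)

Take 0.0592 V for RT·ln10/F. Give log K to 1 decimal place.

The Hg²⁺/Hg couple is reduced (cathode); E°cell = +0.85 − (−0.25) = +1.10 V with n = 2.
At equilibrium E = 0, so log K = nE°cell / 0.0592 = (2)(+1.10) / 0.0592 = 37.2.

log K = 37.2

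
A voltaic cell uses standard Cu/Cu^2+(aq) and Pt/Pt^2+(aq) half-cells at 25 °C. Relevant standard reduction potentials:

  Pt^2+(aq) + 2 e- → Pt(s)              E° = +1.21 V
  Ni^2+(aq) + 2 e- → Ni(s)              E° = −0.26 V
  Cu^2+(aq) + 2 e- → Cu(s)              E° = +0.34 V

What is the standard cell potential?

+0.87 V

Of the two couples in this cell, the one with the more positive reduction potential is reduced at the cathode: here that is Pt²⁺/Pt (+1.21 V); Cu²⁺/Cu (+0.34 V) is the anode.
E°cell = E°(cathode) − E°(anode) = +1.21 − (+0.34) = +0.87 V.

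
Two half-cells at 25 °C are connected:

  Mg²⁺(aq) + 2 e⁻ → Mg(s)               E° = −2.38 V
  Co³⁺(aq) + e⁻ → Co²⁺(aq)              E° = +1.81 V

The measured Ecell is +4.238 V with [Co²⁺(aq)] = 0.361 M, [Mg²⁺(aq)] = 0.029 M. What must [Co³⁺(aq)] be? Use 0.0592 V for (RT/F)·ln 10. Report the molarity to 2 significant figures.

0.40 M

The Co³⁺/Co²⁺ couple has the larger reduction potential, so it is the cathode: E°cell = +1.81 − (−2.38) = +4.19 V and n = 2.
From the Nernst equation, log Q = n(E° − E)/0.0592 = 2·(+4.19 − (+4.238))/0.0592 = −1.622.
Balancing electrons gives 2 Co³⁺(aq) + Mg(s) → 2 Co²⁺(aq) + Mg²⁺(aq); thus Q = ([Co²⁺(aq)]^2·[Mg²⁺(aq)]) / [Co³⁺(aq)]^2.
Substituting the known concentrations and solving, log [Co³⁺(aq)] = −0.400 and [Co³⁺(aq)] = 0.40 M.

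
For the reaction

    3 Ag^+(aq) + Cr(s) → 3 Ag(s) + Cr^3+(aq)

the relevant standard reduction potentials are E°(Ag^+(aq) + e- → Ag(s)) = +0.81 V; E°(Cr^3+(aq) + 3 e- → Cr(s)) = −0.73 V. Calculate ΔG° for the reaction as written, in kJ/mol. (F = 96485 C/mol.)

−446 kJ/mol

In the reaction as written Ag^+(aq) is reduced, so the Ag⁺/Ag couple is the cathode and Cr³⁺/Cr is the anode.
E°cell = +0.81 − (−0.73) = +1.54 V; balancing electrons gives n = 3.
ΔG° = −nFE°cell = −(3)(96485)(+1.54) J/mol = −446 kJ/mol.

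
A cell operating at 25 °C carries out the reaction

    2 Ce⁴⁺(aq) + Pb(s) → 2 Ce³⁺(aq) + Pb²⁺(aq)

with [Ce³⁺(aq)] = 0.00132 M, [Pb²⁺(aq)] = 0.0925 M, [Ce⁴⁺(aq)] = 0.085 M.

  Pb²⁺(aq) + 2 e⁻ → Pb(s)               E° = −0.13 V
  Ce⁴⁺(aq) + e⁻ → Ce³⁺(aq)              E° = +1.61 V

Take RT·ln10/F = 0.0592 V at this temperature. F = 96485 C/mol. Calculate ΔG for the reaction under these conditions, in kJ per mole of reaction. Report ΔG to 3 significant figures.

−362 kJ/mol

With Ce⁴⁺/Ce³⁺ reduced at the cathode, E°cell = +1.61 − (−0.13) = +1.74 V and n = 2.
Here Q = ([Ce³⁺(aq)]^2·[Pb²⁺(aq)]) / [Ce⁴⁺(aq)]^2 = 2.23×10^−5 (log Q = −4.652), giving E = +1.74 − (0.0592/2)·(−4.652) = +1.8777 V.
ΔG = −nFE = −(2)(96485)(+1.8777) J/mol = −362 kJ/mol.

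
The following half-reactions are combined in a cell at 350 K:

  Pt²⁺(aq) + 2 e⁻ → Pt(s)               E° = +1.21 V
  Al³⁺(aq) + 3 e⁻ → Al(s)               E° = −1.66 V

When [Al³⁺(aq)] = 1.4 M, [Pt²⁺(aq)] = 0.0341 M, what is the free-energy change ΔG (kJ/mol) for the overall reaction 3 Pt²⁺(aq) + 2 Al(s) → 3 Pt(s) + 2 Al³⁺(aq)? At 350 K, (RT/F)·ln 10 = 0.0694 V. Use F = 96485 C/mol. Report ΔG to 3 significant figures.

−1630 kJ/mol

E°cell = +1.21 − (−1.66) = +2.87 V; the balanced reaction transfers n = 6 electrons.
Q = [Al³⁺(aq)]^2 / [Pt²⁺(aq)]^3 = 4.94×10^4, so log Q = 4.694 and E = +2.87 − (0.0694/6)(4.694) = +2.8157 V.
Finally ΔG = −nFE = −(6)(96485 C/mol)(+2.8157 V) = −1630 kJ/mol.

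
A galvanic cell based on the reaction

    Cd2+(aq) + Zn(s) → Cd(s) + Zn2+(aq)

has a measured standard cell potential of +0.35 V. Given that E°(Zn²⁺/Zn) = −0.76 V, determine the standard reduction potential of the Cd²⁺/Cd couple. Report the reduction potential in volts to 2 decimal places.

In the reaction as written the Cd²⁺/Cd couple is reduced (cathode) and Zn²⁺/Zn is oxidized (anode), so E°cell = E°(Cd²⁺/Cd) − E°(Zn²⁺/Zn).
E°(Cd²⁺/Cd) = E°cell + E°(anode) = +0.35 + (−0.76) = −0.41 V.

−0.41 V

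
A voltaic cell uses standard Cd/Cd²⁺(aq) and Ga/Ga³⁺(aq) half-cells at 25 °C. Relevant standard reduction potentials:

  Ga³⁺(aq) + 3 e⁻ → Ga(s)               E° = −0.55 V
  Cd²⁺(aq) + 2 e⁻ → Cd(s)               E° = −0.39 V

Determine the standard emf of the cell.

Of the two couples in this cell, the one with the more positive reduction potential is reduced at the cathode: here that is Cd²⁺/Cd (−0.39 V); Ga³⁺/Ga (−0.55 V) is the anode.
E°cell = E°(cathode) − E°(anode) = −0.39 − (−0.55) = +0.16 V.

+0.16 V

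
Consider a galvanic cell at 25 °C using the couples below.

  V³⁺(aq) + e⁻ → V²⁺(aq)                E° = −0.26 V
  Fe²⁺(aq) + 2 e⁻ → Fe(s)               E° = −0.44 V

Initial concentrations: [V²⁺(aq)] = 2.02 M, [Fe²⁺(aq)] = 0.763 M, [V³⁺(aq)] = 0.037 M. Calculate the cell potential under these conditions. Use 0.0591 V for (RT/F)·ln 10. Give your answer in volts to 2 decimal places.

The V³⁺/V²⁺ couple has the more positive E°, so it is the cathode; Fe²⁺/Fe is the anode.
E°cell = E°cat − E°an = −0.26 − (−0.44) = +0.18 V; n = 2.
The balanced reaction is 2 V³⁺(aq) + Fe(s) → 2 V²⁺(aq) + Fe²⁺(aq), so Q = ([V²⁺(aq)]^2·[Fe²⁺(aq)]) / [V³⁺(aq)]^2 = 2.27×10^3 and log Q = 3.357.
E = E° − (0.0591/n)·log Q = +0.18 − (0.0591/2)(3.357) = +0.08 V.

+0.08 V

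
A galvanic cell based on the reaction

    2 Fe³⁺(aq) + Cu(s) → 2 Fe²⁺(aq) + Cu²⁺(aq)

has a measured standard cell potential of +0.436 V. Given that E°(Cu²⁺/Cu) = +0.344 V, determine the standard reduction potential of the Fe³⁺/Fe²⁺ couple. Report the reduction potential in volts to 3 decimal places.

+0.780 V

In the reaction as written the Fe³⁺/Fe²⁺ couple is reduced (cathode) and Cu²⁺/Cu is oxidized (anode), so E°cell = E°(Fe³⁺/Fe²⁺) − E°(Cu²⁺/Cu).
E°(Fe³⁺/Fe²⁺) = E°cell + E°(anode) = +0.436 + (+0.344) = +0.780 V.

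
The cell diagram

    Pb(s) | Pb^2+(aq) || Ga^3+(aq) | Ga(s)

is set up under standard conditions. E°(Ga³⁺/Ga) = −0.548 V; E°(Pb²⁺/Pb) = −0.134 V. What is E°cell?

−0.414 V

By convention the left-hand electrode in cell notation is the anode (oxidation) and the right-hand electrode is the cathode (reduction).
E°cell = E°(right) − E°(left) = −0.548 − (−0.134) = −0.414 V.
The negative sign shows that, as written, the cell would require an external voltage to drive the reaction.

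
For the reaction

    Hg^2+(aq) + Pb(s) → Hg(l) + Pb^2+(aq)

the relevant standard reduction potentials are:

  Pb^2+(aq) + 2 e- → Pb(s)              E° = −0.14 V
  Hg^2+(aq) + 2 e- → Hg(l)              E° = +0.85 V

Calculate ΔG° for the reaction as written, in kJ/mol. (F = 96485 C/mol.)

In the reaction as written Hg^2+(aq) is reduced, so the Hg²⁺/Hg couple is the cathode and Pb²⁺/Pb is the anode.
E°cell = +0.85 − (−0.14) = +0.99 V; balancing electrons gives n = 2.
ΔG° = −nFE°cell = −(2)(96485)(+0.99) J/mol = −191 kJ/mol.

−191 kJ/mol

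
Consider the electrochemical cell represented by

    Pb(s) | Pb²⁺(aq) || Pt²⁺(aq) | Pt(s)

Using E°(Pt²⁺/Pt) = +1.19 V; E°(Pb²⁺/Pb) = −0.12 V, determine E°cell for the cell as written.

+1.31 V

By convention the left-hand electrode in cell notation is the anode (oxidation) and the right-hand electrode is the cathode (reduction).
E°cell = E°(right) − E°(left) = +1.19 − (−0.12) = +1.31 V.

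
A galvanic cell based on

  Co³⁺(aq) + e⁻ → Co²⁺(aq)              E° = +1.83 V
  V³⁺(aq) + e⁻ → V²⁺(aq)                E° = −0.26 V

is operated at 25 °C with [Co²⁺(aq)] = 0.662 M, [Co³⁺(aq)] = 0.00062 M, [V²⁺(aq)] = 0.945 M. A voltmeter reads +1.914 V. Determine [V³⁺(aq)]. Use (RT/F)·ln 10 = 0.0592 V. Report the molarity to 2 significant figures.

The Co³⁺/Co²⁺ couple has the larger reduction potential, so it is the cathode: E°cell = +1.83 − (−0.26) = +2.09 V and n = 1.
From the Nernst equation, log Q = n(E° − E)/0.0592 = 1·(+2.09 − (+1.914))/0.0592 = 2.973.
The balanced reaction is Co³⁺(aq) + V²⁺(aq) → Co²⁺(aq) + V³⁺(aq), so Q = ([Co²⁺(aq)]·[V³⁺(aq)]) / ([Co³⁺(aq)]·[V²⁺(aq)]).
Substituting the known concentrations and solving, log [V³⁺(aq)] = −0.080 and [V³⁺(aq)] = 0.83 M.

0.83 M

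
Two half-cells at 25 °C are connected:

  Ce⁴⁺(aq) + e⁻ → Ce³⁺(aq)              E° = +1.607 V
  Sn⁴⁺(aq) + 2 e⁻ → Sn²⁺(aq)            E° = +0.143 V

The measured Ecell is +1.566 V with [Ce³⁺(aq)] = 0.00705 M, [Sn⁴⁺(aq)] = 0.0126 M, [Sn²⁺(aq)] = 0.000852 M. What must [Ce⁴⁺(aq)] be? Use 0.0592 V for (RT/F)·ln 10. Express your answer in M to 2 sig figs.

With Ce⁴⁺/Ce³⁺ at the cathode and Sn⁴⁺/Sn²⁺ at the anode, E°cell = +1.607 − (+0.143) = +1.464 V (n = 2).
Rearranging E = E° − (0.0592/n)·log Q gives log Q = 2(+1.464 − (+1.566))/0.0592 = −3.446.
The balanced reaction is 2 Ce⁴⁺(aq) + Sn²⁺(aq) → 2 Ce³⁺(aq) + Sn⁴⁺(aq), so Q = ([Ce³⁺(aq)]^2·[Sn⁴⁺(aq)]) / ([Ce⁴⁺(aq)]^2·[Sn²⁺(aq)]).
Solving for the unknown gives log [Ce⁴⁺(aq)] = 0.156, so [Ce⁴⁺(aq)] ≈ 1.4 M.

1.4 M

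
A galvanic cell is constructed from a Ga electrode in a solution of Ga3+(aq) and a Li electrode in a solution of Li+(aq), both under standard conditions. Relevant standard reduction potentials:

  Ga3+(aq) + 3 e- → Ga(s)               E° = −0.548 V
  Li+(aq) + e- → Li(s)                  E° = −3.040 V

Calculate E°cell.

+2.492 V

The Ga³⁺/Ga couple has the higher E°, so Ga ion is reduced (cathode) and Li is oxidized (anode).
E°cell = E°(cathode) − E°(anode) = −0.548 − (−3.040) = +2.492 V.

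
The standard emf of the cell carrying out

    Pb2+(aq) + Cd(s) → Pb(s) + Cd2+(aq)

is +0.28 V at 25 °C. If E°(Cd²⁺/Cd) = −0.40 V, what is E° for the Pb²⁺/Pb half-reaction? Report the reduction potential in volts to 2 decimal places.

−0.12 V

In the reaction as written the Pb²⁺/Pb couple is reduced (cathode) and Cd²⁺/Cd is oxidized (anode), so E°cell = E°(Pb²⁺/Pb) − E°(Cd²⁺/Cd).
E°(Pb²⁺/Pb) = E°cell + E°(anode) = +0.28 + (−0.40) = −0.12 V.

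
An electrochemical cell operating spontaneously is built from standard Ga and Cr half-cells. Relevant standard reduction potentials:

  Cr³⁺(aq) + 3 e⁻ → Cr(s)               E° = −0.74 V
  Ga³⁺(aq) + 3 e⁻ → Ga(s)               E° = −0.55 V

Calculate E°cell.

+0.19 V

Of the two couples in this cell, the one with the more positive reduction potential is reduced at the cathode: here that is Ga³⁺/Ga (−0.55 V); Cr³⁺/Cr (−0.74 V) is the anode.
E°cell = E°(cathode) − E°(anode) = −0.55 − (−0.74) = +0.19 V.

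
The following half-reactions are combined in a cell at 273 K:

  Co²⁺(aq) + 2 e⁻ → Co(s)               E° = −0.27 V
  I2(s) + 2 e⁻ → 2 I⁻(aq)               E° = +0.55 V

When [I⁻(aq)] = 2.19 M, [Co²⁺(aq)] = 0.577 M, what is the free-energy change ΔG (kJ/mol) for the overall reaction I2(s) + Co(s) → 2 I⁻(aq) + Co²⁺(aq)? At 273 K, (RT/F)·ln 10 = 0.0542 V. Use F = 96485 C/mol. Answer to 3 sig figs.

E°cell = +0.55 − (−0.27) = +0.82 V; the balanced reaction transfers n = 2 electrons.
Here Q = [I⁻(aq)]^2·[Co²⁺(aq)] = 2.77 (log Q = 0.442), giving E = +0.82 − (0.0542/2)·(0.442) = +0.8080 V.
Finally ΔG = −nFE = −(2)(96485 C/mol)(+0.8080 V) = −156 kJ/mol.

−156 kJ/mol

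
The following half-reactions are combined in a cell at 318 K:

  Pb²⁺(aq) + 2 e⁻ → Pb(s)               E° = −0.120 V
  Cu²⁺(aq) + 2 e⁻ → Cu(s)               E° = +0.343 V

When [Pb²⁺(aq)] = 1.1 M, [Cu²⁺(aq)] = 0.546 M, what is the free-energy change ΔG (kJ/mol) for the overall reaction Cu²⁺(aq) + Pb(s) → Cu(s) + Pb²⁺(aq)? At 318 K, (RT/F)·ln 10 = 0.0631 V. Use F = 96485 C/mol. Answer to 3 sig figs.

−87.5 kJ/mol

E°cell = +0.343 − (−0.120) = +0.463 V; the balanced reaction transfers n = 2 electrons.
The reaction quotient is [Pb²⁺(aq)] / [Cu²⁺(aq)] = 2.01; by Nernst, E = +0.463 − (0.0631/2)(0.304) = +0.4534 V.
Then ΔG = −nFE = −2 × 96485 × +0.4534 J/mol = −87.5 kJ/mol.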